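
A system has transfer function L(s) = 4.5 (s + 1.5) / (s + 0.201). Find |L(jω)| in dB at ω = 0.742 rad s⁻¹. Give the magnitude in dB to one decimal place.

|j0.742 + 1.5| = √(0.742² + 1.5²) = 1.673
|j0.742 + 0.201| = √(0.742² + 0.201²) = 0.7687
|L(j0.742)| = 4.5 × 1.673 / 0.7687 = 9.7961
20 log₁₀(9.7961) = 19.82 dB

19.8 dB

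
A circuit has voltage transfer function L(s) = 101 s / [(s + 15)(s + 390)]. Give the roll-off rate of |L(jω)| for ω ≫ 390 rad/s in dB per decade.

With 1 zero and 2 poles, the high-frequency asymptotic slope is 20 × (1 − 2) = -20 dB/decade.

-20 dB/decade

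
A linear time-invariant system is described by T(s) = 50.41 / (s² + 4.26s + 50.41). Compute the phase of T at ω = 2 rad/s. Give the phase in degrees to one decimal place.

-10.4°

∠[(j2)² + 4.26(j2) + 50.41] = ∠[46.41 + j8.52] = 10.40°
∠T(j2) = −10.40° = -10.40°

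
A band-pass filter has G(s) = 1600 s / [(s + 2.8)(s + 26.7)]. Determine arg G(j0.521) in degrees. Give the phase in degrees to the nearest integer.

78°

∠(j0.521) = 90.00°
∠(j0.521 + 2.8) = arctan(0.521/2.8) = 10.54°
∠(j0.521 + 26.7) = arctan(0.521/26.7) = 1.12°
∠G(j0.521) = 90.00° − (10.54° + 1.12°) = 78.34°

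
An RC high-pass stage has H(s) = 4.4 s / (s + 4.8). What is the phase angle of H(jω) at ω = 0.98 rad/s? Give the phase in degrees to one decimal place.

78.5°

∠(j0.98) = 90.00°
∠(j0.98 + 4.8) = arctan(0.98/4.8) = 11.54°
∠H(j0.98) = 90.00° − 11.54° = 78.46°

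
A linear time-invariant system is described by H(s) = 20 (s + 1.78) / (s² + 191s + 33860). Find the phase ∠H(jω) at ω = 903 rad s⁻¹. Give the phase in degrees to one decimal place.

∠(j903 + 1.78) = arctan(903/1.78) = 89.89°
∠[(j903)² + 191(j903) + 33860] = ∠[-7.8155e+05 + j1.7247e+05] = 167.56°
∠H(j903) = 89.89° − 167.56° = -77.67°

-77.7°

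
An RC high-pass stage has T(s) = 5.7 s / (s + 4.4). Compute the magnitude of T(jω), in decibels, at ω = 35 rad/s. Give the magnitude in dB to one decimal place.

15.0 dB

|j35| = 35
|j35 + 4.4| = √(35² + 4.4²) = 35.28
|T(j35)| = 5.7 × 35 / 35.28 = 5.6555
20 log₁₀(5.6555) = 15.05 dB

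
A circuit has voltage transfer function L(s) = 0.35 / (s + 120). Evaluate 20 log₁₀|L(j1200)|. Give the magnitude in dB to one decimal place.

-70.7 dB

|j1200 + 120| = √(1200² + 120²) = 1206
|L(j1200)| = 0.35 / 1206 = 0.00029022
20 log₁₀(0.00029022) = -70.75 dB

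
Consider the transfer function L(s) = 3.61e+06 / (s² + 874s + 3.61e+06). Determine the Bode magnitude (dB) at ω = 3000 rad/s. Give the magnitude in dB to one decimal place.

-4.4 dB

|(j3000)² + 874(j3000) + 3.61e+06| = |-5.39e+06 + j2.622e+06| = 5.994e+06
|L(j3000)| = 3.61e+06 / 5.994e+06 = 0.60228
20 log₁₀(0.60228) = -4.40 dB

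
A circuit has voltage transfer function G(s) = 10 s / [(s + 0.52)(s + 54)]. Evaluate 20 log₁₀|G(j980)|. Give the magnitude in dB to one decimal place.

|j980| = 980
|j980 + 0.52| = √(980² + 0.52²) = 980
|j980 + 54| = √(980² + 54²) = 981.5
|G(j980)| = 10 × 980 / (980 × 981.5) = 0.010189
20 log₁₀(0.010189) = -39.84 dB

-39.8 dB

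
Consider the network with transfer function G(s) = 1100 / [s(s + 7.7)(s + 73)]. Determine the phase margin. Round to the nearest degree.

75°

Gain crossover: |G(jω)| = 1 at ω ≈ 1.9 rad/s.
∠G(j1.9) = −90° − arctan(1.9/7.7) − arctan(1.9/73) ≈ -105.35°
PM = 180° + (-105.35°) = 74.65°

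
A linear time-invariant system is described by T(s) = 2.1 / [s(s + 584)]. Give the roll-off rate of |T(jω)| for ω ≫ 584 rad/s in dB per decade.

-40 dB/decade

With 0 zeros and 2 poles, the high-frequency asymptotic slope is 20 × (0 − 2) = -40 dB/decade.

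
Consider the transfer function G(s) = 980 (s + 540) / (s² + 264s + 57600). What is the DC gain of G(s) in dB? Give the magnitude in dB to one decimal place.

19.3 dB

G(0) = 980 × 540 / 57600 = 9.1875
20 log₁₀(9.1875) = 19.26 dB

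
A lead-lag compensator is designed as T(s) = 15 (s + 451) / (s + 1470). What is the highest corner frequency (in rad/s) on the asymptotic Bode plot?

Break frequencies occur at each pole and zero magnitude: 451 rad/s, 1470 rad/s.
The highest is 1470 rad/s.

1470 rad/s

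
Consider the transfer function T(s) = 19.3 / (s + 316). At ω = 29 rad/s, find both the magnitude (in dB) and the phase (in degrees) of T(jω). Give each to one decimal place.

|j29 + 316| = √(29² + 316²) = 317.3
|T(j29)| = 19.3 / 317.3 = 0.06082
20 log₁₀(0.06082) = -24.32 dB
∠(j29 + 316) = arctan(29/316) = 5.24°
∠T(j29) = −5.24° = -5.24°

|T| = -24.3 dB, ∠T = -5.2°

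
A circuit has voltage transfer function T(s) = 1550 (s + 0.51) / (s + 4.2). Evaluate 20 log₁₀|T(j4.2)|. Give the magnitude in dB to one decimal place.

|j4.2 + 0.51| = √(4.2² + 0.51²) = 4.231
|j4.2 + 4.2| = √(4.2² + 4.2²) = 5.94
|T(j4.2)| = 1550 × 4.231 / 5.94 = 1104.1
20 log₁₀(1104.1) = 60.86 dB

60.9 dB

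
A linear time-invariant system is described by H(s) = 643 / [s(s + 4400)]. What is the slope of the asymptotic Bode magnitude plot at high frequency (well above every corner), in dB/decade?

With 0 zeros and 2 poles, the high-frequency asymptotic slope is 20 × (0 − 2) = -40 dB/decade.

-40 dB/decade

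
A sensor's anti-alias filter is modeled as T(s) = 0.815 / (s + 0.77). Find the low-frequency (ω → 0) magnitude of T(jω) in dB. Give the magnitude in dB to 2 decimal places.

0.49 dB

T(0) = 0.815 / 0.77 = 1.0584
20 log₁₀(1.0584) = 0.493 dB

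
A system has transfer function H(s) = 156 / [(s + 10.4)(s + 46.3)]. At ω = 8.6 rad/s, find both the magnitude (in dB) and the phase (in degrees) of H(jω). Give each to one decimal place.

|H| = -12.2 dB, ∠H = -50.1°

|j8.6 + 10.4| = √(8.6² + 10.4²) = 13.5
|j8.6 + 46.3| = √(8.6² + 46.3²) = 47.09
|H(j8.6)| = 156 / (13.5 × 47.09) = 0.24547
20 log₁₀(0.24547) = -12.20 dB
∠(j8.6 + 10.4) = arctan(8.6/10.4) = 39.59°
∠(j8.6 + 46.3) = arctan(8.6/46.3) = 10.52°
∠H(j8.6) = − (39.59° + 10.52°) = -50.11°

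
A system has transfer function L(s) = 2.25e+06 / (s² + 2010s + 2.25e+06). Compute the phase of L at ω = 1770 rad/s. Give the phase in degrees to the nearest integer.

∠[(j1770)² + 2010(j1770) + 2.25e+06] = ∠[-8.829e+05 + j3.5577e+06] = 103.94°
∠L(j1770) = −103.94° = -103.94°

-104°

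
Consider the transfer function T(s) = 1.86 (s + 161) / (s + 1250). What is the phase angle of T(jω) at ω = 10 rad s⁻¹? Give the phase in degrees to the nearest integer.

∠(j10 + 161) = arctan(10/161) = 3.55°
∠(j10 + 1250) = arctan(10/1250) = 0.46°
∠T(j10) = 3.55° − 0.46° = 3.10°

3 deg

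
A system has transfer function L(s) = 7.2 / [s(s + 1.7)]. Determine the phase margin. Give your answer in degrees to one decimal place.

Gain crossover: |L(jω)| = 1 at ω ≈ 2.43 rad/s.
∠L(j2.43) = −90° − arctan(2.43/1.7) ≈ -145.01°
PM = 180° + (-145.01°) = 34.99°

35.0 deg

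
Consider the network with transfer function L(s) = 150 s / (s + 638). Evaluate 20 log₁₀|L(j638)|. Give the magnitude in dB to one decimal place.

40.5 dB

|j638| = 638
|j638 + 638| = √(638² + 638²) = 902.3
|L(j638)| = 150 × 638 / 902.3 = 106.07
20 log₁₀(106.07) = 40.51 dB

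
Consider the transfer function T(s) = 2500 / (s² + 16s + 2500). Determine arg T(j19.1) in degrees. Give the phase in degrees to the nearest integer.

∠[(j19.1)² + 16(j19.1) + 2500] = ∠[2135.2 + j305.6] = 8.15°
∠T(j19.1) = −8.15° = -8.15°

-8 deg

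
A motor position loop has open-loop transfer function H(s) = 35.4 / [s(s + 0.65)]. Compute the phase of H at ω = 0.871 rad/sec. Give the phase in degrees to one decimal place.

∠(j0.871 + 0.65) = arctan(0.871/0.65) = 53.27°
∠(j0.871) = 90.00°
∠H(j0.871) = − (53.27° + 90.00°) = -143.27°

-143.3°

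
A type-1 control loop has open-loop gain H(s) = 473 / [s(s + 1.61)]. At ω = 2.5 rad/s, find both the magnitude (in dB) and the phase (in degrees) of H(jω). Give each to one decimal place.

|j2.5 + 1.61| = √(2.5² + 1.61²) = 2.974
|j2.5| = 2.5
|H(j2.5)| = 473 / (2.974 × 2.5) = 63.627
20 log₁₀(63.627) = 36.07 dB
∠(j2.5 + 1.61) = arctan(2.5/1.61) = 57.22°
∠(j2.5) = 90.00°
∠H(j2.5) = − (57.22° + 90.00°) = -147.22°

|H| = 36.1 dB, ∠H = -147.2°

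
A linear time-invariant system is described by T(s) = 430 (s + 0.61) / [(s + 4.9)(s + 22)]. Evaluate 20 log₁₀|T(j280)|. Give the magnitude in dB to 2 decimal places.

|j280 + 0.61| = √(280² + 0.61²) = 280
|j280 + 4.9| = √(280² + 4.9²) = 280
|j280 + 22| = √(280² + 22²) = 280.9
|T(j280)| = 430 × 280 / (280 × 280.9) = 1.5308
20 log₁₀(1.5308) = 3.698 dB

3.70 dB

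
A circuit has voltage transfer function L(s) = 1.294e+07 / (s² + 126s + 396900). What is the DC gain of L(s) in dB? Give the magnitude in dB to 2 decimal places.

30.27 dB

L(0) = 1.294e+07 / 396900 = 32.603
20 log₁₀(32.603) = 30.265 dB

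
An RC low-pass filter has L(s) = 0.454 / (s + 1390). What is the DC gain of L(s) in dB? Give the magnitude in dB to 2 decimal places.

L(0) = 0.454 / 1390 = 0.00032662
20 log₁₀(0.00032662) = -69.719 dB

-69.72 dB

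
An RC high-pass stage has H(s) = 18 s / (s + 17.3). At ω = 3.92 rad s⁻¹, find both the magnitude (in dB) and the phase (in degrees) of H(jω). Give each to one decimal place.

|j3.92| = 3.92
|j3.92 + 17.3| = √(3.92² + 17.3²) = 17.74
|H(j3.92)| = 18 × 3.92 / 17.74 = 3.9778
20 log₁₀(3.9778) = 11.99 dB
∠(j3.92) = 90.00°
∠(j3.92 + 17.3) = arctan(3.92/17.3) = 12.77°
∠H(j3.92) = 90.00° − 12.77° = 77.23°

|H| = 12.0 dB, ∠H = 77.2°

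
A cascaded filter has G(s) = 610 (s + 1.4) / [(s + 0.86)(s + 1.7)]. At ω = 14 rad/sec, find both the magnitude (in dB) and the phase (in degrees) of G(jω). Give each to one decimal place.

|G| = 32.7 dB, ∠G = -85.3°

|j14 + 1.4| = √(14² + 1.4²) = 14.07
|j14 + 0.86| = √(14² + 0.86²) = 14.03
|j14 + 1.7| = √(14² + 1.7²) = 14.1
|G(j14)| = 610 × 14.07 / (14.03 × 14.1) = 43.388
20 log₁₀(43.388) = 32.75 dB
∠(j14 + 1.4) = arctan(14/1.4) = 84.29°
∠(j14 + 0.86) = arctan(14/0.86) = 86.48°
∠(j14 + 1.7) = arctan(14/1.7) = 83.08°
∠G(j14) = 84.29° − (86.48° + 83.08°) = -85.27°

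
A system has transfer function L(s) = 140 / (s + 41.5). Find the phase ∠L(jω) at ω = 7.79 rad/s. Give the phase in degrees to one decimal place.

-10.6°

∠(j7.79 + 41.5) = arctan(7.79/41.5) = 10.63°
∠L(j7.79) = −10.63° = -10.63°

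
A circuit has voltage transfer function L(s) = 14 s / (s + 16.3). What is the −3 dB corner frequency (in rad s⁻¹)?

For a single-pole high-pass, the −3 dB point is at the pole: ω = 16.3 rad s⁻¹.

16.3 rad s⁻¹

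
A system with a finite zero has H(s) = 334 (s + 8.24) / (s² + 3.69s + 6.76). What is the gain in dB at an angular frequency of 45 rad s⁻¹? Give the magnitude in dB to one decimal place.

|j45 + 8.24| = √(45² + 8.24²) = 45.75
|(j45)² + 3.69(j45) + 6.76| = |-2018.2 + j166.05| = 2025
|H(j45)| = 334 × 45.75 / 2025 = 7.5454
20 log₁₀(7.5454) = 17.55 dB

17.6 dB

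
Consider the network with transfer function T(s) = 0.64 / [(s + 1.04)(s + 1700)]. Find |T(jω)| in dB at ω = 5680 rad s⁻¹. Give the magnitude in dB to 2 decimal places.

|j5680 + 1.04| = √(5680² + 1.04²) = 5680
|j5680 + 1700| = √(5680² + 1700²) = 5929
|T(j5680)| = 0.64 / (5680 × 5929) = 1.9004e-08
20 log₁₀(1.9004e-08) = -154.423 dB

-154.42 dB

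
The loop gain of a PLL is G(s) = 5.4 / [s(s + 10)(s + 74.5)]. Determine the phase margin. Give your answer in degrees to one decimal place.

Gain crossover: |G(jω)| = 1 at ω ≈ 0.00725 rad/sec.
∠G(j0.00725) = −90° − arctan(0.00725/10) − arctan(0.00725/74.5) ≈ -90.05°
PM = 180° + (-90.05°) = 89.95°

90.0°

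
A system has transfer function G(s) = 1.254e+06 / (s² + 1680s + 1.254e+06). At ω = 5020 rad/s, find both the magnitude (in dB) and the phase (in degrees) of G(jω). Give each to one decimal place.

|G| = -26.1 dB, ∠G = -160.6°

|(j5020)² + 1680(j5020) + 1.254e+06| = |-2.3946e+07 + j8.4336e+06| = 2.539e+07
|G(j5020)| = 1.254e+06 / 2.539e+07 = 0.049393
20 log₁₀(0.049393) = -26.13 dB
∠[(j5020)² + 1680(j5020) + 1.254e+06] = ∠[-2.3946e+07 + j8.4336e+06] = 160.60°
∠G(j5020) = −160.60° = -160.60°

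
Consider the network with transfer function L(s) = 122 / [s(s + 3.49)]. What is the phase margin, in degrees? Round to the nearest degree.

18 deg

Gain crossover: |L(jω)| = 1 at ω ≈ 10.8 rad/s.
∠L(j10.8) = −90° − arctan(10.8/3.49) ≈ -162.05°
PM = 180° + (-162.05°) = 17.95°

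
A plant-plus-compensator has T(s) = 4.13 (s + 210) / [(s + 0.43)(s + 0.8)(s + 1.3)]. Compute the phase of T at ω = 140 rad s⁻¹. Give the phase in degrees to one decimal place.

∠(j140 + 210) = arctan(140/210) = 33.69°
∠(j140 + 0.43) = arctan(140/0.43) = 89.82°
∠(j140 + 0.8) = arctan(140/0.8) = 89.67°
∠(j140 + 1.3) = arctan(140/1.3) = 89.47°
∠T(j140) = 33.69° − (89.82° + 89.67° + 89.47°) = -235.27°

-235.3°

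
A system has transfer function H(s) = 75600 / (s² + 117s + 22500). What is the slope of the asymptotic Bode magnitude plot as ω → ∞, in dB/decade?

With 0 zeros and 2 poles, the high-frequency asymptotic slope is 20 × (0 − 2) = -40 dB/decade.

-40 dB/decade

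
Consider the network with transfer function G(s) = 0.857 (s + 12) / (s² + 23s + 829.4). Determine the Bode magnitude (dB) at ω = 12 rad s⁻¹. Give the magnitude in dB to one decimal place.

-34.1 dB

|j12 + 12| = √(12² + 12²) = 16.97
|(j12)² + 23(j12) + 829.4| = |685.4 + j276| = 738.9
|G(j12)| = 0.857 × 16.97 / 738.9 = 0.019683
20 log₁₀(0.019683) = -34.12 dB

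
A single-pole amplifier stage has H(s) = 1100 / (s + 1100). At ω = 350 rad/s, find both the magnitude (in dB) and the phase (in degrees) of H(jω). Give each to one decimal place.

|j350 + 1100| = √(350² + 1100²) = 1154
|H(j350)| = 1100 / 1154 = 0.95293
20 log₁₀(0.95293) = -0.42 dB
∠(j350 + 1100) = arctan(350/1100) = 17.65°
∠H(j350) = −17.65° = -17.65°

|H| = -0.4 dB, ∠H = -17.7°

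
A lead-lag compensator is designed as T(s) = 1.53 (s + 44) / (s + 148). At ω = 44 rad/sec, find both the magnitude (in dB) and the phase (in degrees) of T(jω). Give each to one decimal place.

|j44 + 44| = √(44² + 44²) = 62.23
|j44 + 148| = √(44² + 148²) = 154.4
|T(j44)| = 1.53 × 62.23 / 154.4 = 0.6166
20 log₁₀(0.6166) = -4.20 dB
∠(j44 + 44) = arctan(44/44) = 45.00°
∠(j44 + 148) = arctan(44/148) = 16.56°
∠T(j44) = 45.00° − 16.56° = 28.44°

|T| = -4.2 dB, ∠T = 28.4 deg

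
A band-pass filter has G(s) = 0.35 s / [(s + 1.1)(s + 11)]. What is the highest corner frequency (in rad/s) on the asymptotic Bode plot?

11 rad/s

Break frequencies occur at each pole and zero magnitude: 1.1 rad/s, 11 rad/s.
The highest is 11 rad/s.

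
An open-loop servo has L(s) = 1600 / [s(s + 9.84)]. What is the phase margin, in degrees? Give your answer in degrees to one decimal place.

Gain crossover: |L(jω)| = 1 at ω ≈ 39.4 rad s⁻¹.
∠L(j39.4) = −90° − arctan(39.4/9.84) ≈ -165.98°
PM = 180° + (-165.98°) = 14.02°

14.0°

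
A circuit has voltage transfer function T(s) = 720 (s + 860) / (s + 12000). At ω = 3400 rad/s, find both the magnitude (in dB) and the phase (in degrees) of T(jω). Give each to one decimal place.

|j3400 + 860| = √(3400² + 860²) = 3507
|j3400 + 12000| = √(3400² + 12000²) = 1.247e+04
|T(j3400)| = 720 × 3507 / 1.247e+04 = 202.46
20 log₁₀(202.46) = 46.13 dB
∠(j3400 + 860) = arctan(3400/860) = 75.81°
∠(j3400 + 12000) = arctan(3400/12000) = 15.82°
∠T(j3400) = 75.81° − 15.82° = 59.99°

|T| = 46.1 dB, ∠T = 60.0°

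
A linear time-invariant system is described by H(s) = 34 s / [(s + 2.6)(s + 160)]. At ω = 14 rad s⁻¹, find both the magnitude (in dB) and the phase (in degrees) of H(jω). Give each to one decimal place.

|H| = -13.6 dB, ∠H = 5.5°

|j14| = 14
|j14 + 2.6| = √(14² + 2.6²) = 14.24
|j14 + 160| = √(14² + 160²) = 160.6
|H(j14)| = 34 × 14 / (14.24 × 160.6) = 0.20813
20 log₁₀(0.20813) = -13.63 dB
∠(j14) = 90.00°
∠(j14 + 2.6) = arctan(14/2.6) = 79.48°
∠(j14 + 160) = arctan(14/160) = 5.00°
∠H(j14) = 90.00° − (79.48° + 5.00°) = 5.52°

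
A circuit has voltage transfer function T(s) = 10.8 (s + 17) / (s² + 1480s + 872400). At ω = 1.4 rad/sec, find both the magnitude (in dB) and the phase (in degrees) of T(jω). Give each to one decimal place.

|j1.4 + 17| = √(1.4² + 17²) = 17.06
|(j1.4)² + 1480(j1.4) + 872400| = |8.724e+05 + j2072| = 8.724e+05
|T(j1.4)| = 10.8 × 17.06 / 8.724e+05 = 0.00021117
20 log₁₀(0.00021117) = -73.51 dB
∠(j1.4 + 17) = arctan(1.4/17) = 4.71°
∠[(j1.4)² + 1480(j1.4) + 872400] = ∠[8.724e+05 + j2072] = 0.14°
∠T(j1.4) = 4.71° − 0.14° = 4.57°

|T| = -73.5 dB, ∠T = 4.6°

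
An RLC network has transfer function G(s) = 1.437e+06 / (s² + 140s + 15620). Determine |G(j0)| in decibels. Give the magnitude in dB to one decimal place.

39.3 dB

G(0) = 1.437e+06 / 15620 = 91.997
20 log₁₀(91.997) = 39.28 dB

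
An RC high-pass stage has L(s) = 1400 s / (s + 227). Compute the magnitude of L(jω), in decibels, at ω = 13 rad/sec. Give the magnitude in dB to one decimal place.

38.1 dB

|j13| = 13
|j13 + 227| = √(13² + 227²) = 227.4
|L(j13)| = 1400 × 13 / 227.4 = 80.045
20 log₁₀(80.045) = 38.07 dB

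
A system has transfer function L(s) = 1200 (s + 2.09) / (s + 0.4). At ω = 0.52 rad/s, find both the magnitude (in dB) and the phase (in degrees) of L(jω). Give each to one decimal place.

|L| = 71.9 dB, ∠L = -38.5°

|j0.52 + 2.09| = √(0.52² + 2.09²) = 2.154
|j0.52 + 0.4| = √(0.52² + 0.4²) = 0.656
|L(j0.52)| = 1200 × 2.154 / 0.656 = 3939.4
20 log₁₀(3939.4) = 71.91 dB
∠(j0.52 + 2.09) = arctan(0.52/2.09) = 13.97°
∠(j0.52 + 0.4) = arctan(0.52/0.4) = 52.43°
∠L(j0.52) = 13.97° − 52.43° = -38.46°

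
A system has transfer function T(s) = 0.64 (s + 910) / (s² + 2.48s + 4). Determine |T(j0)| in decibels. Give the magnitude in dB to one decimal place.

43.3 dB

T(0) = 0.64 × 910 / 4 = 145.6
20 log₁₀(145.6) = 43.26 dB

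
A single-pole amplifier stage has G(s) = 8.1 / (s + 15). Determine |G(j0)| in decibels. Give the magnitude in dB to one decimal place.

G(0) = 8.1 / 15 = 0.54
20 log₁₀(0.54) = -5.35 dB

-5.4 dB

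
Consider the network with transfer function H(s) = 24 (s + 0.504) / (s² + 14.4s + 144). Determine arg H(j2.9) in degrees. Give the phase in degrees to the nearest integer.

∠(j2.9 + 0.504) = arctan(2.9/0.504) = 80.14°
∠[(j2.9)² + 14.4(j2.9) + 144] = ∠[135.59 + j41.76] = 17.12°
∠H(j2.9) = 80.14° − 17.12° = 63.02°

63°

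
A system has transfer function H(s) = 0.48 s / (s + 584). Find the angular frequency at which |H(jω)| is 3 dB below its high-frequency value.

For a single-pole high-pass, the −3 dB point is at the pole: ω = 584 rad/s.

584 rad/s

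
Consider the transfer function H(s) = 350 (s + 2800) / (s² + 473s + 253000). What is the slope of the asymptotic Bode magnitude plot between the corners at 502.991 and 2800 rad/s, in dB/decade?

In this band the factors already past their corner are: complex pole pair at ωₙ ≈ 503; net slope = -40 dB/decade.

-40 dB/decade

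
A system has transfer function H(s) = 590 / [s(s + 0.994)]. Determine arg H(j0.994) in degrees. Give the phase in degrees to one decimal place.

∠(j0.994 + 0.994) = arctan(0.994/0.994) = 45.00°
∠(j0.994) = 90.00°
∠H(j0.994) = − (45.00° + 90.00°) = -135.00°

-135.0°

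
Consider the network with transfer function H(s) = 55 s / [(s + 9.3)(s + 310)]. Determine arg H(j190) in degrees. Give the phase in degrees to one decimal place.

∠(j190) = 90.00°
∠(j190 + 9.3) = arctan(190/9.3) = 87.20°
∠(j190 + 310) = arctan(190/310) = 31.50°
∠H(j190) = 90.00° − (87.20° + 31.50°) = -28.70°

-28.7°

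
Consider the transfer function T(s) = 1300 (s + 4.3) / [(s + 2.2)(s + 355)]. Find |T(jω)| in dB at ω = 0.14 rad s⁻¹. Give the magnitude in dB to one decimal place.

17.1 dB

|j0.14 + 4.3| = √(0.14² + 4.3²) = 4.302
|j0.14 + 2.2| = √(0.14² + 2.2²) = 2.204
|j0.14 + 355| = √(0.14² + 355²) = 355
|T(j0.14)| = 1300 × 4.302 / (2.204 × 355) = 7.1468
20 log₁₀(7.1468) = 17.08 dB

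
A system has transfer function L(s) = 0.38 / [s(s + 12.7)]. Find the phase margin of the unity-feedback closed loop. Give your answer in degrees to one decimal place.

89.9°

Gain crossover: |L(jω)| = 1 at ω ≈ 0.0299 rad s⁻¹.
∠L(j0.0299) = −90° − arctan(0.0299/12.7) ≈ -90.13°
PM = 180° + (-90.13°) = 89.87°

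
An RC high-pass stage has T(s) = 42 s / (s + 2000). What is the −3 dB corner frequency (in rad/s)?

For a single-pole high-pass, the −3 dB point is at the pole: ω = 2000 rad/s.

2000 rad/s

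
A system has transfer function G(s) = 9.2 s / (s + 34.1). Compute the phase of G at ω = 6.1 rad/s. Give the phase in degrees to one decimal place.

∠(j6.1) = 90.00°
∠(j6.1 + 34.1) = arctan(6.1/34.1) = 10.14°
∠G(j6.1) = 90.00° − 10.14° = 79.86°

79.9°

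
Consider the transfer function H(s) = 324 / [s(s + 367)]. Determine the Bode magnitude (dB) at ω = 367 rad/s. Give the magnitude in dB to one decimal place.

-55.4 dB

|j367 + 367| = √(367² + 367²) = 519
|j367| = 367
|H(j367)| = 324 / (519 × 367) = 0.001701
20 log₁₀(0.001701) = -55.39 dB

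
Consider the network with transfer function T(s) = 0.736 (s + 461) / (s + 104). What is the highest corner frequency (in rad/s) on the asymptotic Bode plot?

461 rad/s

Break frequencies occur at each pole and zero magnitude: 104 rad/s, 461 rad/s.
The highest is 461 rad/s.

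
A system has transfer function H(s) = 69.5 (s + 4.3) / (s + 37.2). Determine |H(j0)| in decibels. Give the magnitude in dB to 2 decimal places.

H(0) = 69.5 × 4.3 / 37.2 = 8.0336
20 log₁₀(8.0336) = 18.098 dB

18.10 dB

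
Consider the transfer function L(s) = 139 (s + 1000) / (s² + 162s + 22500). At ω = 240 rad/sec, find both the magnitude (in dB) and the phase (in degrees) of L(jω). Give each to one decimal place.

|j240 + 1000| = √(240² + 1000²) = 1028
|(j240)² + 162(j240) + 22500| = |-35100 + j38880| = 5.238e+04
|L(j240)| = 139 × 1028 / 5.238e+04 = 2.729
20 log₁₀(2.729) = 8.72 dB
∠(j240 + 1000) = arctan(240/1000) = 13.50°
∠[(j240)² + 162(j240) + 22500] = ∠[-35100 + j38880] = 132.08°
∠L(j240) = 13.50° − 132.08° = -118.58°

|L| = 8.7 dB, ∠L = -118.6°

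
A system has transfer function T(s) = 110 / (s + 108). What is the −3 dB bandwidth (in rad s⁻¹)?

For a single-pole low-pass, the −3 dB point is at the pole: ω = 108 rad s⁻¹.

108 rad s⁻¹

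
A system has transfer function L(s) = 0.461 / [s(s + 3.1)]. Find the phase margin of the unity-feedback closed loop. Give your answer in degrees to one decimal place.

Gain crossover: |L(jω)| = 1 at ω ≈ 0.149 rad/s.
∠L(j0.149) = −90° − arctan(0.149/3.1) ≈ -92.74°
PM = 180° + (-92.74°) = 87.26°

87.3°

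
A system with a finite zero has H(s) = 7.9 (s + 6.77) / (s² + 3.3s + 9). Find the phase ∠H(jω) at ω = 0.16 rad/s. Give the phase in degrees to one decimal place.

-2.0°

∠(j0.16 + 6.77) = arctan(0.16/6.77) = 1.35°
∠[(j0.16)² + 3.3(j0.16) + 9] = ∠[8.9744 + j0.528] = 3.37°
∠H(j0.16) = 1.35° − 3.37° = -2.01°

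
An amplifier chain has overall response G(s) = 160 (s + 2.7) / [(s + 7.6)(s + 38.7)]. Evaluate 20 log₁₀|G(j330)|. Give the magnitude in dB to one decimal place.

|j330 + 2.7| = √(330² + 2.7²) = 330
|j330 + 7.6| = √(330² + 7.6²) = 330.1
|j330 + 38.7| = √(330² + 38.7²) = 332.3
|G(j330)| = 160 × 330 / (330.1 × 332.3) = 0.48144
20 log₁₀(0.48144) = -6.35 dB

-6.3 dB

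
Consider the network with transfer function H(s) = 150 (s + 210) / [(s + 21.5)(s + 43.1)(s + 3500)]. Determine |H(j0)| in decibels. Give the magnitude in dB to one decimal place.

-40.3 dB

H(0) = 150 × 210 / (21.5 × 43.1 × 3500) = 0.0097124
20 log₁₀(0.0097124) = -40.25 dB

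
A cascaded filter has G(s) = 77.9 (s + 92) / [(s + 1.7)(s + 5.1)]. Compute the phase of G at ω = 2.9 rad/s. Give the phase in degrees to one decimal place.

∠(j2.9 + 92) = arctan(2.9/92) = 1.81°
∠(j2.9 + 1.7) = arctan(2.9/1.7) = 59.62°
∠(j2.9 + 5.1) = arctan(2.9/5.1) = 29.62°
∠G(j2.9) = 1.81° − (59.62° + 29.62°) = -87.44°

-87.4°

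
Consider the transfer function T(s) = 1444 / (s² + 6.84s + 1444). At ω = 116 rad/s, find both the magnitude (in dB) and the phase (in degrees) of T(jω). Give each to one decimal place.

|(j116)² + 6.84(j116) + 1444| = |-12012 + j793.44| = 1.204e+04
|T(j116)| = 1444 / 1.204e+04 = 0.11995
20 log₁₀(0.11995) = -18.42 dB
∠[(j116)² + 6.84(j116) + 1444] = ∠[-12012 + j793.44] = 176.22°
∠T(j116) = −176.22° = -176.22°

|T| = -18.4 dB, ∠T = -176.2°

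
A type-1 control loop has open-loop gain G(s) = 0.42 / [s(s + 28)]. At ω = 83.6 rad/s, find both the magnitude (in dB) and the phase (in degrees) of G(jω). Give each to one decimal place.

|G| = -84.9 dB, ∠G = -161.5°

|j83.6 + 28| = √(83.6² + 28²) = 88.16
|j83.6| = 83.6
|G(j83.6)| = 0.42 / (88.16 × 83.6) = 5.6984e-05
20 log₁₀(5.6984e-05) = -84.89 dB
∠(j83.6 + 28) = arctan(83.6/28) = 71.48°
∠(j83.6) = 90.00°
∠G(j83.6) = − (71.48° + 90.00°) = -161.48°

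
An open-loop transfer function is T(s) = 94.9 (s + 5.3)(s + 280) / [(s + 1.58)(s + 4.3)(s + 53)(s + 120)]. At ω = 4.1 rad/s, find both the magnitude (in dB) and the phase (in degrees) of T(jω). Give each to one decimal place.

|T| = 0.6 dB, ∠T = -80.4°

|j4.1 + 5.3| = √(4.1² + 5.3²) = 6.701
|j4.1 + 280| = √(4.1² + 280²) = 280
|j4.1 + 1.58| = √(4.1² + 1.58²) = 4.394
|j4.1 + 4.3| = √(4.1² + 4.3²) = 5.941
|j4.1 + 53| = √(4.1² + 53²) = 53.16
|j4.1 + 120| = √(4.1² + 120²) = 120.1
|T(j4.1)| = 94.9 × 6.701 × 280 / (4.394 × 5.941 × 53.16 × 120.1) = 1.0687
20 log₁₀(1.0687) = 0.58 dB
∠(j4.1 + 5.3) = arctan(4.1/5.3) = 37.72°
∠(j4.1 + 280) = arctan(4.1/280) = 0.84°
∠(j4.1 + 1.58) = arctan(4.1/1.58) = 68.93°
∠(j4.1 + 4.3) = arctan(4.1/4.3) = 43.64°
∠(j4.1 + 53) = arctan(4.1/53) = 4.42°
∠(j4.1 + 120) = arctan(4.1/120) = 1.96°
∠T(j4.1) = 37.72° + 0.84° − (68.93° + 43.64° + 4.42° + 1.96°) = -80.38°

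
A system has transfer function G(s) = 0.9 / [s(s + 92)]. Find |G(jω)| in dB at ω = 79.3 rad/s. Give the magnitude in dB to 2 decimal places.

-80.59 dB

|j79.3 + 92| = √(79.3² + 92²) = 121.5
|j79.3| = 79.3
|G(j79.3)| = 0.9 / (121.5 × 79.3) = 9.3441e-05
20 log₁₀(9.3441e-05) = -80.589 dB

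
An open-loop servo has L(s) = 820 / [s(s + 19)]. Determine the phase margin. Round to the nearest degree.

Gain crossover: |L(jω)| = 1 at ω ≈ 25.7 rad s⁻¹.
∠L(j25.7) = −90° − arctan(25.7/19) ≈ -143.50°
PM = 180° + (-143.50°) = 36.50°

37 deg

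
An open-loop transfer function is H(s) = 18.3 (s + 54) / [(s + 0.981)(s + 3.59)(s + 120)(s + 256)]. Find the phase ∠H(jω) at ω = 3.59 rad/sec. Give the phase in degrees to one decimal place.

∠(j3.59 + 54) = arctan(3.59/54) = 3.80°
∠(j3.59 + 0.981) = arctan(3.59/0.981) = 74.72°
∠(j3.59 + 3.59) = arctan(3.59/3.59) = 45.00°
∠(j3.59 + 120) = arctan(3.59/120) = 1.71°
∠(j3.59 + 256) = arctan(3.59/256) = 0.80°
∠H(j3.59) = 3.80° − (74.72° + 45.00° + 1.71° + 0.80°) = -118.43°

-118.4°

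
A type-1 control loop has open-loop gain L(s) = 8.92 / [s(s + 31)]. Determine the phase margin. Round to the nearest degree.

89°

Gain crossover: |L(jω)| = 1 at ω ≈ 0.288 rad/sec.
∠L(j0.288) = −90° − arctan(0.288/31) ≈ -90.53°
PM = 180° + (-90.53°) = 89.47°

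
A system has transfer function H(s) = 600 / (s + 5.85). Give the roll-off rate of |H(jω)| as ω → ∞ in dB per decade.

With 0 zeros and 1 pole, the high-frequency asymptotic slope is 20 × (0 − 1) = -20 dB/decade.

-20 dB/decade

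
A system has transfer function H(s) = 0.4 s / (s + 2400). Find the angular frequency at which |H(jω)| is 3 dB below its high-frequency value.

For a single-pole high-pass, the −3 dB point is at the pole: ω = 2400 rad s⁻¹.

2400 rad s⁻¹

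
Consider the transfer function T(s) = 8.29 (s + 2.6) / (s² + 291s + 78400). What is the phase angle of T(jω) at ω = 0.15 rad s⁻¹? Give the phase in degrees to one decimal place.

3.3°

∠(j0.15 + 2.6) = arctan(0.15/2.6) = 3.30°
∠[(j0.15)² + 291(j0.15) + 78400] = ∠[78400 + j43.65] = 0.03°
∠T(j0.15) = 3.30° − 0.03° = 3.27°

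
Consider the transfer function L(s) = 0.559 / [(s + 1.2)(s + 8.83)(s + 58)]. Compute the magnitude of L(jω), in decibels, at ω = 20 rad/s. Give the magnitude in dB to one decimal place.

|j20 + 1.2| = √(20² + 1.2²) = 20.04
|j20 + 8.83| = √(20² + 8.83²) = 21.86
|j20 + 58| = √(20² + 58²) = 61.35
|L(j20)| = 0.559 / (20.04 × 21.86 × 61.35) = 2.0801e-05
20 log₁₀(2.0801e-05) = -93.64 dB

-93.6 dB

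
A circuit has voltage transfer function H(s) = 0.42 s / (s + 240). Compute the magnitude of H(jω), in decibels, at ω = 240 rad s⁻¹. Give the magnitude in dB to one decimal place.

|j240| = 240
|j240 + 240| = √(240² + 240²) = 339.4
|H(j240)| = 0.42 × 240 / 339.4 = 0.29698
20 log₁₀(0.29698) = -10.55 dB

-10.5 dB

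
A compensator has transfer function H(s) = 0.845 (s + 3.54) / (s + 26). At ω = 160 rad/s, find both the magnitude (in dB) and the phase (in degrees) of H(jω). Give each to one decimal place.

|H| = -1.6 dB, ∠H = 8.0°

|j160 + 3.54| = √(160² + 3.54²) = 160
|j160 + 26| = √(160² + 26²) = 162.1
|H(j160)| = 0.845 × 160 / 162.1 = 0.83426
20 log₁₀(0.83426) = -1.57 dB
∠(j160 + 3.54) = arctan(160/3.54) = 88.73°
∠(j160 + 26) = arctan(160/26) = 80.77°
∠H(j160) = 88.73° − 80.77° = 7.96°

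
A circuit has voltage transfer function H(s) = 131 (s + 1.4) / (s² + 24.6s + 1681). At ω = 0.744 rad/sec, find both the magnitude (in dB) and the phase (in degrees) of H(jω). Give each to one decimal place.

|j0.744 + 1.4| = √(0.744² + 1.4²) = 1.585
|(j0.744)² + 24.6(j0.744) + 1681| = |1680.4 + j18.302| = 1681
|H(j0.744)| = 131 × 1.585 / 1681 = 0.12358
20 log₁₀(0.12358) = -18.16 dB
∠(j0.744 + 1.4) = arctan(0.744/1.4) = 27.99°
∠[(j0.744)² + 24.6(j0.744) + 1681] = ∠[1680.4 + j18.302] = 0.62°
∠H(j0.744) = 27.99° − 0.62° = 27.36°

|H| = -18.2 dB, ∠H = 27.4°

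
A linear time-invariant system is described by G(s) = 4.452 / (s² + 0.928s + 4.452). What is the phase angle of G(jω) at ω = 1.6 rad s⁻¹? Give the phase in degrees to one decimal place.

-38.1 deg

∠[(j1.6)² + 0.928(j1.6) + 4.452] = ∠[1.892 + j1.4848] = 38.12°
∠G(j1.6) = −38.12° = -38.12°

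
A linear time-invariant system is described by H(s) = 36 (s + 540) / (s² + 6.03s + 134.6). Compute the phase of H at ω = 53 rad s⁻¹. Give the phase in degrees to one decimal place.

-167.6°

∠(j53 + 540) = arctan(53/540) = 5.61°
∠[(j53)² + 6.03(j53) + 134.6] = ∠[-2674.4 + j319.59] = 173.19°
∠H(j53) = 5.61° − 173.19° = -167.58°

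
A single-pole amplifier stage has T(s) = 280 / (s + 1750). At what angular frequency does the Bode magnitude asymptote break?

The single real pole at s = −1750 gives a corner at ω = 1750 rad/sec.

1750 rad/sec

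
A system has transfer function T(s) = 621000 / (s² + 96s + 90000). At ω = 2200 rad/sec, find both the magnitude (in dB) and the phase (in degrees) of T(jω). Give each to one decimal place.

|(j2200)² + 96(j2200) + 90000| = |-4.75e+06 + j2.112e+05| = 4.755e+06
|T(j2200)| = 621000 / 4.755e+06 = 0.13061
20 log₁₀(0.13061) = -17.68 dB
∠[(j2200)² + 96(j2200) + 90000] = ∠[-4.75e+06 + j2.112e+05] = 177.45°
∠T(j2200) = −177.45° = -177.45°

|T| = -17.7 dB, ∠T = -177.5°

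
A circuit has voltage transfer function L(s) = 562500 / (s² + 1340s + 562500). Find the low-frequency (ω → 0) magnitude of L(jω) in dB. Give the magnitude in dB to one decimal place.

0.0 dB

L(0) = 562500 / 562500 = 1
20 log₁₀(1) = 0.00 dB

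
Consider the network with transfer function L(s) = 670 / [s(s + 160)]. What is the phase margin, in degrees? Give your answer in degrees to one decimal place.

Gain crossover: |L(jω)| = 1 at ω ≈ 4.19 rad/s.
∠L(j4.19) = −90° − arctan(4.19/160) ≈ -91.50°
PM = 180° + (-91.50°) = 88.50°

88.5°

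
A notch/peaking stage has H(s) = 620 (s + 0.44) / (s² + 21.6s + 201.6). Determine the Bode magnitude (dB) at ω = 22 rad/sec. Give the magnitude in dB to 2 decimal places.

|j22 + 0.44| = √(22² + 0.44²) = 22
|(j22)² + 21.6(j22) + 201.6| = |-282.4 + j475.2| = 552.8
|H(j22)| = 620 × 22 / 552.8 = 24.68
20 log₁₀(24.68) = 27.847 dB

27.85 dB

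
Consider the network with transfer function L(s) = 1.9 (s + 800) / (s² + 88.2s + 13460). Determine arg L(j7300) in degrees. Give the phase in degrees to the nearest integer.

∠(j7300 + 800) = arctan(7300/800) = 83.75°
∠[(j7300)² + 88.2(j7300) + 13460] = ∠[-5.3277e+07 + j6.4386e+05] = 179.31°
∠L(j7300) = 83.75° − 179.31° = -95.56°

-96°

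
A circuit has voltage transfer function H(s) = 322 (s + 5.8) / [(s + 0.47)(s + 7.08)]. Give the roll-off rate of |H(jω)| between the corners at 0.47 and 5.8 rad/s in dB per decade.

In this band the factors already past their corner are: pole at 0.47; net slope = -20 dB/decade.

-20 dB/decade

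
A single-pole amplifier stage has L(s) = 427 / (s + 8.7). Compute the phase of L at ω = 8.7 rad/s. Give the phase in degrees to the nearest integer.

-45°

∠(j8.7 + 8.7) = arctan(8.7/8.7) = 45.00°
∠L(j8.7) = −45.00° = -45.00°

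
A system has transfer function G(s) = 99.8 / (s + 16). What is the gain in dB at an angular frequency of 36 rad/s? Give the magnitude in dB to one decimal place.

8.1 dB

|j36 + 16| = √(36² + 16²) = 39.4
|G(j36)| = 99.8 / 39.4 = 2.5333
20 log₁₀(2.5333) = 8.07 dB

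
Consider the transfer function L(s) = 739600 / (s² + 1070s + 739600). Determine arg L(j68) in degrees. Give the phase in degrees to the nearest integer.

-6 deg

∠[(j68)² + 1070(j68) + 739600] = ∠[7.3498e+05 + j72760] = 5.65°
∠L(j68) = −5.65° = -5.65°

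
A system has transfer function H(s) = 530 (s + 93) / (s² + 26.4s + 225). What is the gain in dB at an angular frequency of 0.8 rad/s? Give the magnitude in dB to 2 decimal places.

|j0.8 + 93| = √(0.8² + 93²) = 93
|(j0.8)² + 26.4(j0.8) + 225| = |224.36 + j21.12| = 225.4
|H(j0.8)| = 530 × 93 / 225.4 = 218.73
20 log₁₀(218.73) = 46.798 dB

46.80 dB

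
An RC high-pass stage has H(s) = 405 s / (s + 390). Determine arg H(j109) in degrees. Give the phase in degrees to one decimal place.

74.4°

∠(j109) = 90.00°
∠(j109 + 390) = arctan(109/390) = 15.61°
∠H(j109) = 90.00° − 15.61° = 74.39°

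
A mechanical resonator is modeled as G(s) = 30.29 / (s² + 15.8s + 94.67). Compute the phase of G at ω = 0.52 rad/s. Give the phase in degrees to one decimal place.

-5.0 deg

∠[(j0.52)² + 15.8(j0.52) + 94.67] = ∠[94.4 + j8.216] = 4.97°
∠G(j0.52) = −4.97° = -4.97°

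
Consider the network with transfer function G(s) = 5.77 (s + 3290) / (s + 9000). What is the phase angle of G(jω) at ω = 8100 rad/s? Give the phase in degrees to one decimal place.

25.9°

∠(j8100 + 3290) = arctan(8100/3290) = 67.89°
∠(j8100 + 9000) = arctan(8100/9000) = 41.99°
∠G(j8100) = 67.89° − 41.99° = 25.91°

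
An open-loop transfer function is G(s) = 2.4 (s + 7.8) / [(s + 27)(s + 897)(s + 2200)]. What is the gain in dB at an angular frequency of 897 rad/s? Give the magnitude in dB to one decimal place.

-122.0 dB

|j897 + 7.8| = √(897² + 7.8²) = 897
|j897 + 27| = √(897² + 27²) = 897.4
|j897 + 897| = √(897² + 897²) = 1269
|j897 + 2200| = √(897² + 2200²) = 2376
|G(j897)| = 2.4 × 897 / (897.4 × 1269 × 2376) = 7.9599e-07
20 log₁₀(7.9599e-07) = -121.98 dB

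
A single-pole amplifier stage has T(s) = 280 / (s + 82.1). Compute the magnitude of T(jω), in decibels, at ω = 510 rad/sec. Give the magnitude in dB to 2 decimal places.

-5.32 dB

|j510 + 82.1| = √(510² + 82.1²) = 516.6
|T(j510)| = 280 / 516.6 = 0.54204
20 log₁₀(0.54204) = -5.319 dB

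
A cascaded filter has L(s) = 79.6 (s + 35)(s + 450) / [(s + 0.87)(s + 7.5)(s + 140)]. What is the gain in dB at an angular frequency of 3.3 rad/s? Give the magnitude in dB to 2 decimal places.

50.15 dB

|j3.3 + 35| = √(3.3² + 35²) = 35.16
|j3.3 + 450| = √(3.3² + 450²) = 450
|j3.3 + 0.87| = √(3.3² + 0.87²) = 3.413
|j3.3 + 7.5| = √(3.3² + 7.5²) = 8.194
|j3.3 + 140| = √(3.3² + 140²) = 140
|L(j3.3)| = 79.6 × 35.16 × 450 / (3.413 × 8.194 × 140) = 321.58
20 log₁₀(321.58) = 50.146 dB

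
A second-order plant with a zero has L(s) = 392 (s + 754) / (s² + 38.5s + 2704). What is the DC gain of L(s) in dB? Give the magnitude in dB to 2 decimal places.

L(0) = 392 × 754 / 2704 = 109.31
20 log₁₀(109.31) = 40.773 dB

40.77 dB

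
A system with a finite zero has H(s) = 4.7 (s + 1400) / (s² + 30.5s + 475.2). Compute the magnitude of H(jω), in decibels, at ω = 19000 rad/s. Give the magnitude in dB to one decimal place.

-72.1 dB

|j19000 + 1400| = √(19000² + 1400²) = 1.905e+04
|(j19000)² + 30.5(j19000) + 475.2| = |-3.61e+08 + j5.795e+05| = 3.61e+08
|H(j19000)| = 4.7 × 1.905e+04 / 3.61e+08 = 0.00024804
20 log₁₀(0.00024804) = -72.11 dB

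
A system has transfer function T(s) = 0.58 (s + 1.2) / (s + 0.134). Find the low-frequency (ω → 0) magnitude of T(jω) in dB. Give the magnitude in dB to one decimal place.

T(0) = 0.58 × 1.2 / 0.134 = 5.194
20 log₁₀(5.194) = 14.31 dB

14.3 dB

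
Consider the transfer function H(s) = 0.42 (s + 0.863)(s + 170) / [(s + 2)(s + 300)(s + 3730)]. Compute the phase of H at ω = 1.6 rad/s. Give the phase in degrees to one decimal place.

∠(j1.6 + 0.863) = arctan(1.6/0.863) = 61.66°
∠(j1.6 + 170) = arctan(1.6/170) = 0.54°
∠(j1.6 + 2) = arctan(1.6/2) = 38.66°
∠(j1.6 + 300) = arctan(1.6/300) = 0.31°
∠(j1.6 + 3730) = arctan(1.6/3730) = 0.02°
∠H(j1.6) = 61.66° + 0.54° − (38.66° + 0.31° + 0.02°) = 23.21°

23.2 deg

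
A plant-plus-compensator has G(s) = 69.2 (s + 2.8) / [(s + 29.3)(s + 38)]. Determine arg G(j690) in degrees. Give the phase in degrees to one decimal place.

∠(j690 + 2.8) = arctan(690/2.8) = 89.77°
∠(j690 + 29.3) = arctan(690/29.3) = 87.57°
∠(j690 + 38) = arctan(690/38) = 86.85°
∠G(j690) = 89.77° − (87.57° + 86.85°) = -84.65°

-84.6°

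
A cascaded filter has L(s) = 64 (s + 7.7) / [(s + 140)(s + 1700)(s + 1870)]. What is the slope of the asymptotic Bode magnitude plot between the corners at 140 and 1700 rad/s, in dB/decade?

0 dB/decade

In this band the factors already past their corner are: zero at 7.7, pole at 140; net slope = 0 dB/decade.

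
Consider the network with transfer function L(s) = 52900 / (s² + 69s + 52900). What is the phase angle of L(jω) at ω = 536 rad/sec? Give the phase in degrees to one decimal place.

∠[(j536)² + 69(j536) + 52900] = ∠[-2.344e+05 + j36984] = 171.03°
∠L(j536) = −171.03° = -171.03°

-171.0°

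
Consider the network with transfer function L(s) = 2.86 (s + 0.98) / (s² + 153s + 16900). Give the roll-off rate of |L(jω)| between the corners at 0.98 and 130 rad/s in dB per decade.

In this band the factors already past their corner are: zero at 0.98; net slope = 20 dB/decade.

20 dB/decade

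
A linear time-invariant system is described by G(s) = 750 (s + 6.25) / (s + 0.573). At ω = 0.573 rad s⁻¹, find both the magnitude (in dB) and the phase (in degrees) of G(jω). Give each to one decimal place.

|j0.573 + 6.25| = √(0.573² + 6.25²) = 6.276
|j0.573 + 0.573| = √(0.573² + 0.573²) = 0.8103
|G(j0.573)| = 750 × 6.276 / 0.8103 = 5808.8
20 log₁₀(5808.8) = 75.28 dB
∠(j0.573 + 6.25) = arctan(0.573/6.25) = 5.24°
∠(j0.573 + 0.573) = arctan(0.573/0.573) = 45.00°
∠G(j0.573) = 5.24° − 45.00° = -39.76°

|G| = 75.3 dB, ∠G = -39.8°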